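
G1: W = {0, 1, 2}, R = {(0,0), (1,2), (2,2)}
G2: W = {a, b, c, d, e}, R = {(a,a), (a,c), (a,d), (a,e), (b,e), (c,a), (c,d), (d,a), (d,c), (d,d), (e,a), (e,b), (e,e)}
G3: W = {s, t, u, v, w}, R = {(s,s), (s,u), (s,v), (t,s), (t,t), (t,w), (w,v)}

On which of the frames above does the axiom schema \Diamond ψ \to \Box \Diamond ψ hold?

G1

Frame correspondent (Sahlqvist): \forall x \forall y \forall z (Rxy \wedge Rxz \to Ryz) — i.e. the Euclidean property.
G1: holds.
G2: fails — Rae and Rac but not Rec.
G3: fails — Rsv and Rsv but not Rvv.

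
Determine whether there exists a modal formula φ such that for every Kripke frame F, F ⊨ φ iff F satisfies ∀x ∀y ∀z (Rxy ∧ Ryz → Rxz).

Yes — defined by □q → □□q

The condition is transitivity. A defining modal formula is □q → □□q.
Suppose □q→□□q is valid. Take Rxy, Ryz and set V(q)={w : Rxw}. Then □q at x, so □□q at x, so □q at y, so q at z, i.e. Rxz.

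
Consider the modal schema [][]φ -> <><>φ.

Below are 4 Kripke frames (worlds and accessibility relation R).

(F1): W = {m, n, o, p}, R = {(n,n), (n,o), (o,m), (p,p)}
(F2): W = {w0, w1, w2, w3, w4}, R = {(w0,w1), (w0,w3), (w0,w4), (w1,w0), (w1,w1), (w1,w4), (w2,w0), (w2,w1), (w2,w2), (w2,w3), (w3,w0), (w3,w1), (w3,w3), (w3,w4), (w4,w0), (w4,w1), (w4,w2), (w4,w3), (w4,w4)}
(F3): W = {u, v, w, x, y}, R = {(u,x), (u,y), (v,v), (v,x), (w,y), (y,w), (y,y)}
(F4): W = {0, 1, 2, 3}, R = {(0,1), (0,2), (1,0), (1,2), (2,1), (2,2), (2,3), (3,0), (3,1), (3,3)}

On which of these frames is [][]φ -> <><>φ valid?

(F2), (F4)

Frame correspondent (Sahlqvist): forall x exists w (x R^2 w & x R^2 w) — i.e. a generalized confluence (Geach) condition.
(F1): fails — at m but no w with mR²w and mR²w.
(F2): satisfies the condition.
(F3): fails — at x but no t with xR²t and xR²t.
(F4): satisfies the condition.
Valid on: (F2), (F4).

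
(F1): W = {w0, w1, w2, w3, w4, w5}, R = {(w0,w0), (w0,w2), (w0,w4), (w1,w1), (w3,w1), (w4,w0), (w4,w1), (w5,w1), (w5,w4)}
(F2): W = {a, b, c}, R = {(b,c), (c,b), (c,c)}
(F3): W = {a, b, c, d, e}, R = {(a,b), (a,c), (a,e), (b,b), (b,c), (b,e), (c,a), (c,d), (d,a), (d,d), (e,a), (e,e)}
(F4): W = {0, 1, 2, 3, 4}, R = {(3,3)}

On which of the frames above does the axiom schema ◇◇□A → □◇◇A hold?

This is the axiom for a generalized confluence (Geach) condition; its first-order frame correspondent is ∀x ∀y ∀z ((xR²y ∧ xRz) → ∃w (yRw ∧ zR²w)).
(F1): fails — w0R²w0, w0Rw2 but no w with w0Rw and w2R²w.
(F2): holds.
(F3): holds.
(F4): holds.

(F2), (F3), (F4)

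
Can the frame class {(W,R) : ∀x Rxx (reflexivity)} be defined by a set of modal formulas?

Yes: it is reflexivity, defined by the T schema □r → r.
Suppose □r→r is valid. At any x set V(r)={w : Rxw}. Then □r holds at x, so r holds at x, i.e. Rxx.

Definable; □r → r defines it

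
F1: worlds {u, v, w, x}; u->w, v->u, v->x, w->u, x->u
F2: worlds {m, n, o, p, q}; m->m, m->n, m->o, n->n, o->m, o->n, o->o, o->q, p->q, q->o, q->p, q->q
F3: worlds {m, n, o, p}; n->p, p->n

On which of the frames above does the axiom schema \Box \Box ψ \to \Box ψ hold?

This is the axiom for density; its first-order frame correspondent is \forall x \forall y (Rxy \to \exists z (Rxz \wedge Rzy)).
F1: fails — Ruw but no z with Ruz and Rzw.
F2: holds.
F3: fails — Rnp but no z with Rnz and Rzp.

F2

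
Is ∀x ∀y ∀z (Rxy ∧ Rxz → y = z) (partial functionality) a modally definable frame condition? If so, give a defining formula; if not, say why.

Yes — defined by ◇p → □p

Yes: it is partial functionality, defined by the CD schema ◇p → □p.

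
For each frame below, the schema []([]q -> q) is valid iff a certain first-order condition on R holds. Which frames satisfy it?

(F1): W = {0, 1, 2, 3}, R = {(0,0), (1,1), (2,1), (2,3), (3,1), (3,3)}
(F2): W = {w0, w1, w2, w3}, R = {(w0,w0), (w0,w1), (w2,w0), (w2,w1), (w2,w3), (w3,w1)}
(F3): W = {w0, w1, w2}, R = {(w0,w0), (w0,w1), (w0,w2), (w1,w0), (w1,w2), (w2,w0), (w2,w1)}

This is the axiom for shift-reflexivity; its first-order frame correspondent is forall x forall y (Rxy -> Ryy).
(F1): condition met.
(F2): fails — Rw3w1 but not Rw1w1.
(F3): fails — Rw1w2 but not Rw2w2.

(F1)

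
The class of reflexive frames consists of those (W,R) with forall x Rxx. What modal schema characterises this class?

The condition is reflexivity. The T schema □p → p defines it.
Suppose □p→p is valid. At any x set V(p)={w : Rxw}. Then □p holds at x, so p holds at x, i.e. Rxx.

□p → p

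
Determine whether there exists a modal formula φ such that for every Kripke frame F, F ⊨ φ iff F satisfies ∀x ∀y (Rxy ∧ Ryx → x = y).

Modal frame validity is preserved under surjective bounded morphisms.
The 8-cycle (worlds w0,w1,w2,w3,w4,w5,w6,w7 with w0→w1→w2→w3→w4→w5→w6→w7→w0) is antisymmetric. Sending even-indexed worlds to s and odd-indexed worlds to t is a surjective bounded morphism onto the two-world frame with s↔t, which is not antisymmetric.
So no modal formula (or set of formulas) defines exactly the antisymmetric frames.

Not definable by any modal formula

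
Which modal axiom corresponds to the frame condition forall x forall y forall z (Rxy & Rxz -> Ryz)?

A defining formula is ◇p → □◇p (the 5 axiom).
Suppose ◇p→□◇p is valid. Take Rxy, Rxz and set V(p)={y}. Then ◇p at x, so □◇p at x, so ◇p at z, so some w with Rzw has p; w=y, i.e. Rzy. By symmetry of the argument, Ryz.

◇p → □◇p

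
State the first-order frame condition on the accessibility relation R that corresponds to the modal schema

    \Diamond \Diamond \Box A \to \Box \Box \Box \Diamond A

\forall x \forall y \forall z ((x R^2 y \wedge x R^3 z) \to \exists w (yRw \wedge zRw))

This is a Sahlqvist (Geach-type) schema ◇^2□^1A → □^3◇^1A.
Minimal-valuation argument: fix x; take any y with xR^2y and any z with xR^3z. Set V(A) to the set of worlds R-reachable from y in exactly 1 step. Then □^1A holds at y, so the antecedent holds at x; validity forces ◇^1A at z, giving a w with zR^1w and yR^1w.
First-order correspondent: \forall x \forall y \forall z ((x R^2 y \wedge x R^3 z) \to \exists w (yRw \wedge zRw)).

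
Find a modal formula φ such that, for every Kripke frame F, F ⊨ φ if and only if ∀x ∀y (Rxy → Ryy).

□(□q → q)

The condition is shift-reflexivity. The T□ schema □(□q → q) defines it.
Suppose □(□q→q) is valid. Take Rxy and set V(q)={w : Ryw}. Then at y, □q holds; since □(□q→q) at x, □q→q at y, so q at y, i.e. Ryy.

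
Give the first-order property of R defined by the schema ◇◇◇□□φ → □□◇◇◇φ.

∀x ∀y ∀z ((xR³y ∧ xR²z) → ∃w (yR²w ∧ zR³w))

This is a Sahlqvist (Geach-type) schema ◇^3□^2φ → □^2◇^3φ.
Minimal-valuation argument: fix x; take any y with xR^3y and any z with xR^2z. Set V(φ) to the set of worlds R-reachable from y in exactly 2 steps. Then □^2φ holds at y, so the antecedent holds at x; validity forces ◇^3φ at z, giving a w with zR^3w and yR^2w.
First-order correspondent: ∀x ∀y ∀z ((xR³y ∧ xR²z) → ∃w (yR²w ∧ zR³w)).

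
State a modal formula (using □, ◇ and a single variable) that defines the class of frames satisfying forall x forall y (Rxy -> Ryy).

□(□ψ → ψ)

This is shift-reflexivity; the standard corresponding axiom is T□: □(□ψ → ψ).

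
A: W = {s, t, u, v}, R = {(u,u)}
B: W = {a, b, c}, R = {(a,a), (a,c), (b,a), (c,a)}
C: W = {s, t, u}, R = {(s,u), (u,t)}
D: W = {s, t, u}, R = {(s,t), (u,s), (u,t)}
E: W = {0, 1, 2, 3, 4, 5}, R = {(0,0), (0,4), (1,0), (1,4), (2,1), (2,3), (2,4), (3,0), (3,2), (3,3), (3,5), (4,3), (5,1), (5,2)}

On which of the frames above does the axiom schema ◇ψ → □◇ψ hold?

A

This is the axiom for the Euclidean property; its first-order frame correspondent is ∀x ∀y ∀z (Rxy ∧ Rxz → Ryz).
A: holds.
B: fails — Rac and Rac but not Rcc.
C: fails — Rsu and Rsu but not Ruu.
D: fails — Rst and Rst but not Rtt.
E: fails — R04 and R00 but not R40.
Valid on: A.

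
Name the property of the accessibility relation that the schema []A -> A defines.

Suppose □A→A is valid. At any x set V(A)={w : Rxw}. Then □A holds at x, so A holds at x, i.e. Rxx.

reflexivity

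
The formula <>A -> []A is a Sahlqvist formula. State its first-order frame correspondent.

partial functionality

Suppose ◇A→□A is valid. Take Rxy, Rxz and set V(A)={y}. Then ◇A at x, so □A at x, so A at z, i.e. z=y.
The converse is a direct semantic check.
So the correspondent is partial functionality.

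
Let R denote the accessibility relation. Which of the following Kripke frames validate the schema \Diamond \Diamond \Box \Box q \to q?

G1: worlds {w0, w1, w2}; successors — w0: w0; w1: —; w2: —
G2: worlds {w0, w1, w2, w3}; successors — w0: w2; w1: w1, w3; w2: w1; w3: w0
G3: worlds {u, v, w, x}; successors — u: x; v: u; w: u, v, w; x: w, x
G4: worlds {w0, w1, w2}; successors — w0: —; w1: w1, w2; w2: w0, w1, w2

G1

This is the axiom for a generalized confluence (Geach) condition; its first-order frame correspondent is \forall x \forall y (x R^2 y \to \exists w (y R^2 w \wedge x = w)).
G1: holds.
G2: fails — w1R²w3 but no w with w3R²w and w1=w.
G3: fails — wR²v but no t with vR²t and w=t.
G4: fails — w1R²w0 but no w with w0R²w and w1=w.
Valid on: G1.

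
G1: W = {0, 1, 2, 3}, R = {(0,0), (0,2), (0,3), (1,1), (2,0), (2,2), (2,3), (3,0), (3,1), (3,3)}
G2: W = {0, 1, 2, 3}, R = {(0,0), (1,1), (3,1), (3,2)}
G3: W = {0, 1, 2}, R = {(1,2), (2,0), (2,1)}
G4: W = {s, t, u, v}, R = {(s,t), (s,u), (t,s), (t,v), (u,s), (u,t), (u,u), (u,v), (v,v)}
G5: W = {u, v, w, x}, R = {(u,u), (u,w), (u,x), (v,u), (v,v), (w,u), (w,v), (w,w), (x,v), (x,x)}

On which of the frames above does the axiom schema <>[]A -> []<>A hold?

The schema corresponds to convergence: forall x forall y forall z (Rxy & Rxz -> exists w (Ryw & Rzw)).
G1: fails — R31 and R30 but 1 and 0 have no common successor.
G2: fails — R32 and R32 but 2 and 2 have no common successor.
G3: fails — R20 and R20 but 0 and 0 have no common successor.
G4: fails — Rtv and Rts but v and s have no common successor.
G5: holds.
Valid on: G5.

G5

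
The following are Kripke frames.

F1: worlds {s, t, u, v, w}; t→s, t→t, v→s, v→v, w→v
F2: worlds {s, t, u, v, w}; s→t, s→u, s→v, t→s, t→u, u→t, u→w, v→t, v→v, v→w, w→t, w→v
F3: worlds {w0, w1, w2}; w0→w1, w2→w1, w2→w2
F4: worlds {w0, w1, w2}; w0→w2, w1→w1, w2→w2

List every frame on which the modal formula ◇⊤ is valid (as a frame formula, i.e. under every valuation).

F2, F4

This is the axiom for seriality; its first-order frame correspondent is ∀x ∃y Rxy.
F1: fails — world s has no successor.
F2: satisfies the condition.
F3: fails — world w1 has no successor.
F4: satisfies the condition.
Valid on: F2, F4.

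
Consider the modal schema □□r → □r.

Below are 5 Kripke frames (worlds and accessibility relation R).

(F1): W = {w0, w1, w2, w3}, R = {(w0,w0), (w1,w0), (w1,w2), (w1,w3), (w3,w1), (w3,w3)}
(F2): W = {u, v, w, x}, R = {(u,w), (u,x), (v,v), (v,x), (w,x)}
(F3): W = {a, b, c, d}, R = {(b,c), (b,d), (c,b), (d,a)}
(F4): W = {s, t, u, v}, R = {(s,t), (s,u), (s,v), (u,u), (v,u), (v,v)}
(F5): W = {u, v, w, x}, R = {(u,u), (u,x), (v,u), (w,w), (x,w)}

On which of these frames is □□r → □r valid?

(F5)

The schema corresponds to density: ∀x ∀y (Rxy → ∃z (Rxz ∧ Rzy)).
(F1): fails — Rw1w2 but no z with Rw1z and Rzw2.
(F2): fails — Ruw but no z with Ruz and Rzw.
(F3): fails — Rbc but no z with Rbz and Rzc.
(F4): fails — Rst but no z with Rsz and Rzt.
(F5): holds.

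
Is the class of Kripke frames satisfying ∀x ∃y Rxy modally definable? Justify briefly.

This is a Sahlqvist condition; the D axiom □p → ◇p defines it.
Suppose □p→◇p is valid. At any x set V(p)=W. Then □p at x, so ◇p at x, so x has a successor.

Yes — defined by □p → ◇p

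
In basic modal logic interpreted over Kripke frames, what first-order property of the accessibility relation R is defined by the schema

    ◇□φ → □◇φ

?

Convergence

Suppose ◇□φ→□◇φ is valid. Take Rxy, Rxz and set V(φ)={w : Ryw}. Then □φ at y so ◇□φ at x, so □◇φ at x, so ◇φ at z, giving w with Rzw and Ryw.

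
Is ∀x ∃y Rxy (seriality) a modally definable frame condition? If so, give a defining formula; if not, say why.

Yes — defined by □q → ◇q

The condition is seriality. A defining modal formula is □q → ◇q.
Suppose □q→◇q is valid. At any x set V(q)=W. Then □q at x, so ◇q at x, so x has a successor.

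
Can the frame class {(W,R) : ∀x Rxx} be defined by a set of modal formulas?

Yes — defined by □q → q

The condition is reflexivity. A defining modal formula is □q → q.
Suppose □q→q is valid. At any x set V(q)={w : Rxw}. Then □q holds at x, so q holds at x, i.e. Rxx.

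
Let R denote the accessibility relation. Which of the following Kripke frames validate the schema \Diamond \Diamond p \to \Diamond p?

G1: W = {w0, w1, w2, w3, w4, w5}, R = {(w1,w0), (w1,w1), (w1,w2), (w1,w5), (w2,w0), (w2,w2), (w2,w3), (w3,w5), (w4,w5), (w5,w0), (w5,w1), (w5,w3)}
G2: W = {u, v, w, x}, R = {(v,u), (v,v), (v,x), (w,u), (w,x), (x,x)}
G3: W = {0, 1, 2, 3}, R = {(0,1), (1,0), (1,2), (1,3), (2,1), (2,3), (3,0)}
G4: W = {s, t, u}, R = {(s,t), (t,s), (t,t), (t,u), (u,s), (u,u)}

G2

The schema corresponds to transitivity: \forall x \forall y \forall z (Rxy \wedge Ryz \to Rxz).
G1: fails — Rw1w5 and Rw5w3 but not Rw1w3.
G2: condition met.
G3: fails — R10 and R01 but not R11.
G4: fails — Rus and Rst but not Rut.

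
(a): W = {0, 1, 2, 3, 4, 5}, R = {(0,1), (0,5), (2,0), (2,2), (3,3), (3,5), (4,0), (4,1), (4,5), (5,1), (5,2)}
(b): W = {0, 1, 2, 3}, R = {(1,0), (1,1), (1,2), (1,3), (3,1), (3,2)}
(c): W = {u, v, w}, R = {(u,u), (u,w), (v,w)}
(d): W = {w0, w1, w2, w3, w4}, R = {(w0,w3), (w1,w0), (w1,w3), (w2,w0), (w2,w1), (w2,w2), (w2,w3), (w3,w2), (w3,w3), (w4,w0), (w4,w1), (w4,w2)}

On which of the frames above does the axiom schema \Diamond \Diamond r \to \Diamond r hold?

The schema corresponds to transitivity: \forall x \forall y \forall z (Rxy \wedge Ryz \to Rxz).
(a): fails — R45 and R52 but not R42.
(b): fails — R31 and R10 but not R30.
(c): ✓.
(d): fails — Rw3w2 and Rw2w0 but not Rw3w0.
Valid on: (c).

(c)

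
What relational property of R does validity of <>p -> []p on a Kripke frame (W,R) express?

Suppose ◇p→□p is valid. Take Rxy, Rxz and set V(p)={y}. Then ◇p at x, so □p at x, so p at z, i.e. z=y.

partial functionality: forall x forall y forall z (Rxy & Rxz -> y = z)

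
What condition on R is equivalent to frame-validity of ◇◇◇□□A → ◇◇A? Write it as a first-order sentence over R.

∀x ∀y (xR³y → ∃w (yR²w ∧ xR²w))

This is a Sahlqvist (Geach-type) schema ◇^3□^2A → □^0◇^2A.
Minimal-valuation argument: fix x; take any y with xR^3y and any z with xR^0z. Set V(A) to the set of worlds R-reachable from y in exactly 2 steps. Then □^2A holds at y, so the antecedent holds at x; validity forces ◇^2A at z, giving a w with zR^2w and yR^2w.
First-order correspondent: ∀x ∀y (xR³y → ∃w (yR²w ∧ xR²w)).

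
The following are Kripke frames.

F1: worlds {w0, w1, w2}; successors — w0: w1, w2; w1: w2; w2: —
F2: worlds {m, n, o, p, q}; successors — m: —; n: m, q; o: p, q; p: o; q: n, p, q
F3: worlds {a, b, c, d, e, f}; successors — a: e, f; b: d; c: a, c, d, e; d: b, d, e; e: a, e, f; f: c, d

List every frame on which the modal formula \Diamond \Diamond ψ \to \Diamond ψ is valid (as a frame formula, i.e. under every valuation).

F1

This is the axiom for transitivity; its first-order frame correspondent is \forall x \forall y \forall z (Rxy \wedge Ryz \to Rxz).
F1: condition met.
F2: fails — Rop and Rpo but not Roo.
F3: fails — Rcd and Rdb but not Rcb.
Valid on: F1.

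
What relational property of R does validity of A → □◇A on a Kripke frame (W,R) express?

symmetry: ∀x ∀y (Rxy → Ryx)

Suppose A→□◇A is valid. Take Rxy and set V(A)={x}. Then A at x, so □◇A at x, so ◇A at y, so some z with Ryz has A; z=x, i.e. Ryx.
Conversely, any frame satisfying ∀x ∀y (Rxy → Ryx) validates the schema.
Frame condition: ∀x ∀y (Rxy → Ryx).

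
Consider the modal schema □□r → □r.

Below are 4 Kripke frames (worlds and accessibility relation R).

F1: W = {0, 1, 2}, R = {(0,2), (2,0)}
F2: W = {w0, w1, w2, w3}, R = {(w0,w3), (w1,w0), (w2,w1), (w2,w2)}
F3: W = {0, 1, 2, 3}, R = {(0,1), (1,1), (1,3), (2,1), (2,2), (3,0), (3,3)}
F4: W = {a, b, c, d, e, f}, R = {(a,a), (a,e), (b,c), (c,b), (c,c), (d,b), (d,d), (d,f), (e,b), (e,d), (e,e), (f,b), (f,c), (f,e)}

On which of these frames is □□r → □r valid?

The schema corresponds to density: ∀x ∀y (Rxy → ∃z (Rxz ∧ Rzy)).
F1: fails — R20 but no z with R2z and Rz0.
F2: fails — Rw1w0 but no z with Rw1z and Rzw0.
F3: holds.
F4: holds.

F3, F4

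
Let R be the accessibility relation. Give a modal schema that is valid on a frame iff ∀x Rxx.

The condition is reflexivity. The T schema □r → r defines it.
Suppose □r→r is valid. At any x set V(r)={w : Rxw}. Then □r holds at x, so r holds at x, i.e. Rxx.

□r → r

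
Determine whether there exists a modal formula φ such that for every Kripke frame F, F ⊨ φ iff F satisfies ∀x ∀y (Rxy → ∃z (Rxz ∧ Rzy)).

Yes: it is density, defined by the C4 schema □□r → □r.
Suppose □□r→□r is valid. Take Rxy and set V(r)={w : xR²w}. Then □□r at x, so □r at x, so r at y, i.e. ∃z(Rxz∧Rzy).

Yes, by □□r → □r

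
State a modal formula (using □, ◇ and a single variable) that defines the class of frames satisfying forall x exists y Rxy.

A defining formula is □p → ◇p (the D axiom).
Suppose □p→◇p is valid. At any x set V(p)=W. Then □p at x, so ◇p at x, so x has a successor.

□p → ◇p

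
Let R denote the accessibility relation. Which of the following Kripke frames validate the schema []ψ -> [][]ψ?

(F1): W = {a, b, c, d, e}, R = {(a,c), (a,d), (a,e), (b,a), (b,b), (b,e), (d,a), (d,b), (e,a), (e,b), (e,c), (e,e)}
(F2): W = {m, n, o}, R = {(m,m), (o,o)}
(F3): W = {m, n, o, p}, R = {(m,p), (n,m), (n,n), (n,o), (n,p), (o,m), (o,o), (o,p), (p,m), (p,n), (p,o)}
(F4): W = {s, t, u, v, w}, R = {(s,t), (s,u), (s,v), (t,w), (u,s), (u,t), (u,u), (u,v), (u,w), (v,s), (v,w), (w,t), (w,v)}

(F2)

Frame correspondent (Sahlqvist): forall x forall y forall z (Rxy & Ryz -> Rxz) — i.e. transitivity.
(F1): fails — Rea and Rad but not Red.
(F2): holds.
(F3): fails — Rop and Rpn but not Ron.
(F4): fails — Rwt and Rtw but not Rww.
Valid on: (F2).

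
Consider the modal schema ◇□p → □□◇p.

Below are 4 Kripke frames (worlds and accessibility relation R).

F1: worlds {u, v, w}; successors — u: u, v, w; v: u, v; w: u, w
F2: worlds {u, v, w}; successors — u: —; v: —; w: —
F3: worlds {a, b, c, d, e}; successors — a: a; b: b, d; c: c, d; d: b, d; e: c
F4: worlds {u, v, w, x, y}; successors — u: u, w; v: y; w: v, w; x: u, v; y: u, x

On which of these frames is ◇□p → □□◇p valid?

Frame correspondent (Sahlqvist): ∀x ∀y ∀z ((xRy ∧ xR²z) → ∃w (yRw ∧ zRw)) — i.e. a generalized confluence (Geach) condition.
F1: holds.
F2: holds.
F3: holds.
F4: fails — uRu, uR²v but no t with uRt and vRt.
Valid on: F1, F2, F3.

F1, F2, F3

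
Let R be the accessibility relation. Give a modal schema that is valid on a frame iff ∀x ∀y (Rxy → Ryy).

□(□q → q)

The condition is shift-reflexivity. The T□ schema □(□q → q) defines it.
Suppose □(□q→q) is valid. Take Rxy and set V(q)={w : Ryw}. Then at y, □q holds; since □(□q→q) at x, □q→q at y, so q at y, i.e. Ryy.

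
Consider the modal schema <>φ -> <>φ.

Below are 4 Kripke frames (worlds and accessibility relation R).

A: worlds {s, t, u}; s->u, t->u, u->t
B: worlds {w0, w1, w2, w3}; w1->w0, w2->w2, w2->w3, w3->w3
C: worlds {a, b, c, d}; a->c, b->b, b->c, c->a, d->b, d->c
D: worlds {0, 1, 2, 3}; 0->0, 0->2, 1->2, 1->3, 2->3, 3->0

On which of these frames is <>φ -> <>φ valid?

A, B, C, D

The schema corresponds to a generalized confluence (Geach) condition: forall x forall y (xRy -> exists w (y = w & xRw)).
A: ✓.
B: ✓.
C: ✓.
D: ✓.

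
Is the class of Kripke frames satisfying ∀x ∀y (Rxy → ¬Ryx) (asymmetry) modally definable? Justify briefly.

Not modally definable

Modal frame validity is preserved under surjective bounded morphisms.
The 5-cycle (worlds w0,w1,w2,w3,w4 with w0→w1→w2→w3→w4→w0) is asymmetric. Mapping every world to a single reflexive point • is a surjective bounded morphism, and the reflexive point is not asymmetric (R•• but asymmetry requires ¬R••).
So no modal formula (or set of formulas) defines exactly the asymmetric frames.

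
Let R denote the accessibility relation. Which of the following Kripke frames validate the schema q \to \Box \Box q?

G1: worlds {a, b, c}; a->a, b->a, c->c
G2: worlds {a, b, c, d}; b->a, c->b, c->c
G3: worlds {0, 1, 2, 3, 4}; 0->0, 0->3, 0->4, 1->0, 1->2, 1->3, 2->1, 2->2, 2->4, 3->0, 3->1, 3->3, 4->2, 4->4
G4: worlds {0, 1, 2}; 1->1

The schema corresponds to a generalized confluence (Geach) condition: \forall x \forall z (x R^2 z \to \exists w (x = w \wedge z = w)).
G1: fails — bR²a but b ≠ a.
G2: fails — cR²a but c ≠ a.
G3: fails — 0R²1 but 0 ≠ 1.
G4: holds.
Valid on: G4.

G4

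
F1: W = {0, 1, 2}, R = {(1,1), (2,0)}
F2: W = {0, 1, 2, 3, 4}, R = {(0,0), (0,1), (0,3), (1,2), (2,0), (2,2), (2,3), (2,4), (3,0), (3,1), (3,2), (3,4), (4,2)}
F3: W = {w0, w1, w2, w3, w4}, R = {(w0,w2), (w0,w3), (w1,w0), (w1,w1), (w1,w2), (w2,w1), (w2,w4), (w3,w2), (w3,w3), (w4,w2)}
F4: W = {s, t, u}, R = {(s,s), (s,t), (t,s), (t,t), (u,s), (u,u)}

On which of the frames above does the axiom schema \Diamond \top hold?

F2, F3, F4

The schema corresponds to seriality: \forall x \exists y Rxy.
F1: fails — world 0 has no successor.
F2: satisfies the condition.
F3: satisfies the condition.
F4: satisfies the condition.
Valid on: F2, F3, F4.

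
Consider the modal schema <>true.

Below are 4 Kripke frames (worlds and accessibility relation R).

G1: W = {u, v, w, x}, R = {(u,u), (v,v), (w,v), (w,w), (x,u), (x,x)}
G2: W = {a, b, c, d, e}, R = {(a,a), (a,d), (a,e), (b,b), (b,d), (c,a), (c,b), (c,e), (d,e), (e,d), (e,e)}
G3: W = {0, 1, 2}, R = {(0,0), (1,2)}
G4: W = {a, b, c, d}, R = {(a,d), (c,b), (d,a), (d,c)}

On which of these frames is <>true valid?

G1, G2

The schema corresponds to seriality: forall x exists y Rxy.
G1: ✓.
G2: ✓.
G3: fails — world 2 has no successor.
G4: fails — world b has no successor.
Valid on: G1, G2.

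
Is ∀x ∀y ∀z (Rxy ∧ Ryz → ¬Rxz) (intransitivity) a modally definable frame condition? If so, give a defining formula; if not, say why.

No

Any modally definable frame class is closed under surjective bounded morphisms.
The 5-cycle (worlds a,b,c,d,e with a→b→c→d→e→a) is intransitive. Mapping every world to a single reflexive point • is a surjective bounded morphism; the reflexive point is not intransitive (R••∧R•• but R••).
So the class is not modally definable.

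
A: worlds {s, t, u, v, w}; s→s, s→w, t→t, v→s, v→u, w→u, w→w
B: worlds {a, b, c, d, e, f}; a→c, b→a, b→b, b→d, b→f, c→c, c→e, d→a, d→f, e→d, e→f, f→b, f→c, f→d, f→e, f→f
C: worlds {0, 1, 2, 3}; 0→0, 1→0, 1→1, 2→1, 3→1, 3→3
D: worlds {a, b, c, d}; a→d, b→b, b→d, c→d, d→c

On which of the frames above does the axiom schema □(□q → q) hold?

C

The schema corresponds to shift-reflexivity: ∀x ∀y (Rxy → Ryy).
A: fails — Rwu but not Ruu.
B: fails — Rfd but not Rdd.
C: condition met.
D: fails — Rcd but not Rdd.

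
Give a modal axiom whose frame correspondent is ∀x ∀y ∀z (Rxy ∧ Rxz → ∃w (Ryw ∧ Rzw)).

This is convergence; the standard corresponding axiom is .2: ◇□ψ → □◇ψ.
Suppose ◇□ψ→□◇ψ is valid. Take Rxy, Rxz and set V(ψ)={w : Ryw}. Then □ψ at y so ◇□ψ at x, so □◇ψ at x, so ◇ψ at z, giving w with Rzw and Ryw.

◇□ψ → □◇ψ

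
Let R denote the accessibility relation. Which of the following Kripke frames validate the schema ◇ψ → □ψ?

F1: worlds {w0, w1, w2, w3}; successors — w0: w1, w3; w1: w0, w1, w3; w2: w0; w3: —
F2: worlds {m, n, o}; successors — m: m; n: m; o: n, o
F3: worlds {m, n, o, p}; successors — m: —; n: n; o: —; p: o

F3

Frame correspondent (Sahlqvist): ∀x ∀y ∀z (Rxy ∧ Rxz → y = z) — i.e. partial functionality.
F1: fails — w0 sees both w1 and w3.
F2: fails — o sees both n and o.
F3: satisfies the condition.
Valid on: F3.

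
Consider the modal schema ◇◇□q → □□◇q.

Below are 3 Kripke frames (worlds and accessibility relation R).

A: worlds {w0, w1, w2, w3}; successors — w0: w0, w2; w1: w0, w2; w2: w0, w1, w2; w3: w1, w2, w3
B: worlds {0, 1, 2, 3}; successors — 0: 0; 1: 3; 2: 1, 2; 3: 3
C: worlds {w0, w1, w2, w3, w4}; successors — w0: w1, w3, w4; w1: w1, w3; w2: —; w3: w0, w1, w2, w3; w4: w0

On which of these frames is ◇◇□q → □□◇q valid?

Frame correspondent (Sahlqvist): ∀x ∀y ∀z ((xR²y ∧ xR²z) → ∃w (yRw ∧ zRw)) — i.e. a generalized confluence (Geach) condition.
A: holds.
B: fails — 2R²1, 2R²2 but no w with 1Rw and 2Rw.
C: fails — w0R²w0, w0R²w2 but no w with w0Rw and w2Rw.

A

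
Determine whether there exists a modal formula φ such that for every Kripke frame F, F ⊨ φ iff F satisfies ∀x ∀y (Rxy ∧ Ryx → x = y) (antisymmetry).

Not definable by any modal formula

Any modally definable frame class is closed under surjective bounded morphisms.
The 8-cycle (worlds a,b,c,d,e,f,g,h with a→b→c→d→e→f→g→h→a) is antisymmetric. Sending even-indexed worlds to s and odd-indexed worlds to t is a surjective bounded morphism onto the two-world frame with s↔t, which is not antisymmetric.
Hence antisymmetry is not modally definable.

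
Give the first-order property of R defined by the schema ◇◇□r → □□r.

∀x ∀y ∀z ((xR²y ∧ xR²z) → ∃w (yRw ∧ z = w))

This is a Sahlqvist (Geach-type) schema ◇^2□^1r → □^2◇^0r.
Minimal-valuation argument: fix x; take any y with xR^2y and any z with xR^2z. Set V(r) to the set of worlds R-reachable from y in exactly 1 step. Then □^1r holds at y, so the antecedent holds at x; validity forces ◇^0r at z, giving a w with zR^0w and yR^1w.
First-order correspondent: ∀x ∀y ∀z ((xR²y ∧ xR²z) → ∃w (yRw ∧ z = w)).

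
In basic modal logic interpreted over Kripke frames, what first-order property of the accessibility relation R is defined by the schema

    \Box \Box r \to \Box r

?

Suppose □□r→□r is valid. Take Rxy and set V(r)={w : xR²w}. Then □□r at x, so □r at x, so r at y, i.e. ∃z(Rxz∧Rzy).

density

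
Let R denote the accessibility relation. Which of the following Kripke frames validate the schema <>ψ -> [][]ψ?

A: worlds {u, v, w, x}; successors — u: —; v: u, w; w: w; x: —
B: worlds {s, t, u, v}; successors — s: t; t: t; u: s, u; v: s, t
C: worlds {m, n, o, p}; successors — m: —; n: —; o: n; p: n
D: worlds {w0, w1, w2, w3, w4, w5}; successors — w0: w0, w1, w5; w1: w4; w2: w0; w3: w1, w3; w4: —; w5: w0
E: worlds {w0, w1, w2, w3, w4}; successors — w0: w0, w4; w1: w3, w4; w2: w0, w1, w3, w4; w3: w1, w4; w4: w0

This is the axiom for a generalized confluence (Geach) condition; its first-order frame correspondent is forall x forall y forall z ((xRy & x R^2 z) -> exists w (y = w & z = w)).
A: fails — vRu, vR²w but u ≠ w.
B: fails — uRs, uR²t but s ≠ t.
C: ✓.
D: fails — w0Rw0, w0R²w1 but w0 ≠ w1.
E: fails — w0Rw0, w0R²w4 but w0 ≠ w4.
Valid on: C.

C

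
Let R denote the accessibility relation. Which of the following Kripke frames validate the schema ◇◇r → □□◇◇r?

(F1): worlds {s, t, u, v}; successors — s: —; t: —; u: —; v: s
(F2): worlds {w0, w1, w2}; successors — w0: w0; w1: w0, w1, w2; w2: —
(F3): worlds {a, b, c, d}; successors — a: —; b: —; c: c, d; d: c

This is the axiom for a generalized confluence (Geach) condition; its first-order frame correspondent is ∀x ∀y ∀z ((xR²y ∧ xR²z) → ∃w (y = w ∧ zR²w)).
(F1): condition met.
(F2): fails — w1R²w0, w1R²w2 but no w with w0=w and w2R²w.
(F3): condition met.
Valid on: (F1), (F3).

(F1), (F3)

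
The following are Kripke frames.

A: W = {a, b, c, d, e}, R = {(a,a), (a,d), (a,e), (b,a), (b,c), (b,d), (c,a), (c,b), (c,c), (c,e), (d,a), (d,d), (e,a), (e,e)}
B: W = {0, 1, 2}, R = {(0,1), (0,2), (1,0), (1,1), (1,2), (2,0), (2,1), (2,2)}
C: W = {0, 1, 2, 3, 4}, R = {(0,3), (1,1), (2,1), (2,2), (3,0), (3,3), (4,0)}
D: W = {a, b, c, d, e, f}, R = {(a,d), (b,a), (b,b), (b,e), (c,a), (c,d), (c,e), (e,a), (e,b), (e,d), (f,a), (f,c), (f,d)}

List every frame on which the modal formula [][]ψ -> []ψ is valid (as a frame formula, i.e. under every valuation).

Frame correspondent (Sahlqvist): forall x forall y (Rxy -> exists z (Rxz & Rzy)) — i.e. density.
A: ✓.
B: ✓.
C: fails — R40 but no z with R4z and Rz0.
D: fails — Rfc but no z with Rfz and Rzc.
Valid on: A, B.

A, B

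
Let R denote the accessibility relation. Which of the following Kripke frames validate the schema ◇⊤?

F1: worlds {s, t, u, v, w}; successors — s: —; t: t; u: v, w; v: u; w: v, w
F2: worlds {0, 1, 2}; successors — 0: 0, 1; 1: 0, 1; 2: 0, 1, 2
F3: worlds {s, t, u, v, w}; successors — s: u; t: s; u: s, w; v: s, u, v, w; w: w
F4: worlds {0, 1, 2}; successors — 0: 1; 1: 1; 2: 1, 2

The schema corresponds to seriality: ∀x ∃y Rxy.
F1: fails — world s has no successor.
F2: condition met.
F3: condition met.
F4: condition met.
Valid on: F2, F3, F4.

F2, F3, F4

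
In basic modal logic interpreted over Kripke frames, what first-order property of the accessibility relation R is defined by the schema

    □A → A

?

Suppose □A→A is valid. At any x set V(A)={w : Rxw}. Then □A holds at x, so A holds at x, i.e. Rxx.
Conversely, on a frame with reflexivity the schema holds at every world under every valuation.
So the correspondent is reflexivity.

reflexivity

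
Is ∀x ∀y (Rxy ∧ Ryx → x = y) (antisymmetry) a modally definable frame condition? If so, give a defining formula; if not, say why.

Not definable by any modal formula

Modal frame validity is preserved under surjective bounded morphisms.
The 6-cycle (worlds 0,1,2,3,4,5 with 0→1→2→3→4→5→0) is antisymmetric. Sending even-indexed worlds to s and odd-indexed worlds to t is a surjective bounded morphism onto the two-world frame with s↔t, which is not antisymmetric.
So no modal formula (or set of formulas) defines exactly the antisymmetric frames.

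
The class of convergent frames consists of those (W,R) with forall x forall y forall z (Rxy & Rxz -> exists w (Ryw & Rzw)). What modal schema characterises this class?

This is convergence; the standard corresponding axiom is .2: ◇□p → □◇p.
Suppose ◇□p→□◇p is valid. Take Rxy, Rxz and set V(p)={w : Ryw}. Then □p at y so ◇□p at x, so □◇p at x, so ◇p at z, giving w with Rzw and Ryw.

◇□p → □◇p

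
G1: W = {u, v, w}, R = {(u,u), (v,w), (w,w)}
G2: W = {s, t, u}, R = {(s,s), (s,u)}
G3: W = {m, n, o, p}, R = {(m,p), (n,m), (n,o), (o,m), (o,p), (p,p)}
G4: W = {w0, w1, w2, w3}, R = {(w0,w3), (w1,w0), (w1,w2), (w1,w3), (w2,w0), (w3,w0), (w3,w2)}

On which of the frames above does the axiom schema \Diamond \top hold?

G1, G3, G4

Frame correspondent (Sahlqvist): \forall x \exists y Rxy — i.e. seriality.
G1: ✓.
G2: fails — world t has no successor.
G3: ✓.
G4: ✓.
Valid on: G1, G3, G4.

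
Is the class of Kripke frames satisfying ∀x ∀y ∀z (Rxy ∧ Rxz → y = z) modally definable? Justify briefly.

This is a Sahlqvist condition; the CD axiom ◇r → □r defines it.

Yes, by ◇r → □r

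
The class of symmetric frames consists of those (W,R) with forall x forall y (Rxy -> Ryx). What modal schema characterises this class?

r → □◇r

This is symmetry; the standard corresponding axiom is B: r → □◇r.
Suppose r→□◇r is valid. Take Rxy and set V(r)={x}. Then r at x, so □◇r at x, so ◇r at y, so some z with Ryz has r; z=x, i.e. Ryx.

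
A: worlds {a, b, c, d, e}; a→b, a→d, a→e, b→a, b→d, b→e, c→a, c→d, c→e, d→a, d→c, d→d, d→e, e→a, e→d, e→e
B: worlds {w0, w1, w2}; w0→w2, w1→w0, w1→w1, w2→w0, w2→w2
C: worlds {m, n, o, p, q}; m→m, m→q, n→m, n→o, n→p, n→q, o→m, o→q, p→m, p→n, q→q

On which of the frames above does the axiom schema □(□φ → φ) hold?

Frame correspondent (Sahlqvist): ∀x ∀y (Rxy → Ryy) — i.e. shift-reflexivity.
A: fails — Rdc but not Rcc.
B: fails — Rw1w0 but not Rw0w0.
C: fails — Rpn but not Rnn.

none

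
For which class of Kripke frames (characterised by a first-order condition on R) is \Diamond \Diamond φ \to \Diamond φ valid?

Transitivity

This is frame-equivalent to □φ → □□φ (substitute ¬φ for φ and contrapose).
Suppose □φ→□□φ is valid. Take Rxy, Ryz and set V(φ)={w : Rxw}. Then □φ at x, so □□φ at x, so □φ at y, so φ at z, i.e. Rxz.
The converse is a direct semantic check.
So the correspondent is transitivity.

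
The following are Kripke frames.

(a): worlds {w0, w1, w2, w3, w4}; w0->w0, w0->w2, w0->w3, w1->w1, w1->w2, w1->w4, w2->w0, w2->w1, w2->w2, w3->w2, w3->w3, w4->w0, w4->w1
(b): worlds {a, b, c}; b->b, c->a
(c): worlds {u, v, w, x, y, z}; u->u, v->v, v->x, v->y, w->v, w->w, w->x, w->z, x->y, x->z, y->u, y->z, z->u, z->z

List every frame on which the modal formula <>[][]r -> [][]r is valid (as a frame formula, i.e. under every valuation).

This is the axiom for a generalized confluence (Geach) condition; its first-order frame correspondent is forall x forall y forall z ((xRy & x R^2 z) -> exists w (y R^2 w & z = w)).
(a): fails — w2Rw0, w2R²w4 but no w with w0R²w and w4=w.
(b): satisfies the condition.
(c): fails — vRx, vR²v but no t with xR²t and v=t.
Valid on: (b).

(b)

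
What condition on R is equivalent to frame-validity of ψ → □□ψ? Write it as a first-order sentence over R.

This is a Sahlqvist (Geach-type) schema ◇^0□^0ψ → □^2◇^0ψ.
Minimal-valuation argument: fix x; take any y with xR^0y and any z with xR^2z. Set V(ψ) to the set of worlds R-reachable from y in exactly 0 steps. Then □^0ψ holds at y, so the antecedent holds at x; validity forces ◇^0ψ at z, giving a w with zR^0w and yR^0w.
First-order correspondent: ∀x ∀z (xR²z → ∃w (x = w ∧ z = w)).

∀x ∀z (xR²z → ∃w (x = w ∧ z = w))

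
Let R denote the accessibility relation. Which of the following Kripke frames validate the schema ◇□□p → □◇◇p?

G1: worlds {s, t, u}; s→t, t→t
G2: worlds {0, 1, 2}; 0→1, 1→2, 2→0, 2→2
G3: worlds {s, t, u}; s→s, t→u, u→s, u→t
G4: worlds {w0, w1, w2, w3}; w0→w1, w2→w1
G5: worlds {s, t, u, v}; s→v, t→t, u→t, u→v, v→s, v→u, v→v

G1, G2, G3, G5

The schema corresponds to a generalized confluence (Geach) condition: ∀x ∀y ∀z ((xRy ∧ xRz) → ∃w (yR²w ∧ zR²w)).
G1: satisfies the condition.
G2: satisfies the condition.
G3: satisfies the condition.
G4: fails — w0Rw1, w0Rw1 but no w with w1R²w and w1R²w.
G5: satisfies the condition.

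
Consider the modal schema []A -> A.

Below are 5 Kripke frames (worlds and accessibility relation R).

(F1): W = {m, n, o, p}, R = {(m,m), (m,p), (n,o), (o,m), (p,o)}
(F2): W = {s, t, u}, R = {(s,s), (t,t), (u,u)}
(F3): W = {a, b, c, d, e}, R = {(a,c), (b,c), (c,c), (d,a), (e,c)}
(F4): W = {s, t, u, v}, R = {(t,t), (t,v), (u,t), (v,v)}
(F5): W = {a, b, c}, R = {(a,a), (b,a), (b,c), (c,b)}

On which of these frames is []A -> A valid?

This is the axiom for reflexivity; its first-order frame correspondent is forall x Rxx.
(F1): fails — world n does not see itself.
(F2): holds.
(F3): fails — world a does not see itself.
(F4): fails — world s does not see itself.
(F5): fails — world b does not see itself.
Valid on: (F2).

(F2)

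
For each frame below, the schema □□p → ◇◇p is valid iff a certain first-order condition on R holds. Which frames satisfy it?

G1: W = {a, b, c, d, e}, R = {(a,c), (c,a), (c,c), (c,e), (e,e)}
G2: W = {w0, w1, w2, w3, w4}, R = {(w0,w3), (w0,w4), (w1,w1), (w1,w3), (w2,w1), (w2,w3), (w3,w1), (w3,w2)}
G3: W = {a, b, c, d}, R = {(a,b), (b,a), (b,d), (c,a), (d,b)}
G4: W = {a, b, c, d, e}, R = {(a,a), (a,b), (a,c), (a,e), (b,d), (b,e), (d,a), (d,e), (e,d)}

G3

Frame correspondent (Sahlqvist): ∀x ∃w (xR²w ∧ xR²w) — i.e. a generalized confluence (Geach) condition.
G1: fails — at b but no w with bR²w and bR²w.
G2: fails — at w4 but no w with w4R²w and w4R²w.
G3: condition met.
G4: fails — at c but no w with cR²w and cR²w.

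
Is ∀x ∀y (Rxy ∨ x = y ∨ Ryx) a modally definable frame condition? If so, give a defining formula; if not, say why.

If a class were modally definable it would be closed under disjoint unions (Goldblatt–Thomason).
Take 4 disjoint single-world reflexive frames: each is trivially connected, but their disjoint union has 4 worlds with no edge between distinct components, so it is not connected.
So the class is not modally definable.

Not modally definable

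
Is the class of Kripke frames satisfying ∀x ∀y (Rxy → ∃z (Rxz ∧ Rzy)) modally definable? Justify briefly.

Yes: it is density, defined by the C4 schema □□q → □q.
Suppose □□q→□q is valid. Take Rxy and set V(q)={w : xR²w}. Then □□q at x, so □q at x, so q at y, i.e. ∃z(Rxz∧Rzy).

Definable; □□q → □q defines it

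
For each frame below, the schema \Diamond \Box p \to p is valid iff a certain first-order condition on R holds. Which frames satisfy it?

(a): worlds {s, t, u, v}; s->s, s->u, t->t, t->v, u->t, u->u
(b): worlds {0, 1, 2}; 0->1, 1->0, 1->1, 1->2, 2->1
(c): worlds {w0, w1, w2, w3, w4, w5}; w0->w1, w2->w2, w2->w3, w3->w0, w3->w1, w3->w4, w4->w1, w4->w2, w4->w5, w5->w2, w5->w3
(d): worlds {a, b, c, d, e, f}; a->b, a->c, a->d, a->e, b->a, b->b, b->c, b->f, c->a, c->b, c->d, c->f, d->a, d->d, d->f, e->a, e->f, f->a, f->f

(b)

This is the axiom for symmetry; its first-order frame correspondent is \forall x \forall y (Rxy \to Ryx).
(a): fails — Rtv but not Rvt.
(b): satisfies the condition.
(c): fails — Rw5w2 but not Rw2w5.
(d): fails — Rcd but not Rdc.
Valid on: (b).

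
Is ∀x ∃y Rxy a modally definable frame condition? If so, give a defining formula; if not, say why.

Yes: it is seriality, defined by the D schema □p → ◇p.
Suppose □p→◇p is valid. At any x set V(p)=W. Then □p at x, so ◇p at x, so x has a successor.

Yes, by □p → ◇p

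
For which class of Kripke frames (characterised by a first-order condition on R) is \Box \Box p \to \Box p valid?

Density

Suppose □□p→□p is valid. Take Rxy and set V(p)={w : xR²w}. Then □□p at x, so □p at x, so p at y, i.e. ∃z(Rxz∧Rzy).
Conversely, any frame satisfying \forall x \forall y (Rxy \to \exists z (Rxz \wedge Rzy)) validates the schema.
Frame condition: \forall x \forall y (Rxy \to \exists z (Rxz \wedge Rzy)).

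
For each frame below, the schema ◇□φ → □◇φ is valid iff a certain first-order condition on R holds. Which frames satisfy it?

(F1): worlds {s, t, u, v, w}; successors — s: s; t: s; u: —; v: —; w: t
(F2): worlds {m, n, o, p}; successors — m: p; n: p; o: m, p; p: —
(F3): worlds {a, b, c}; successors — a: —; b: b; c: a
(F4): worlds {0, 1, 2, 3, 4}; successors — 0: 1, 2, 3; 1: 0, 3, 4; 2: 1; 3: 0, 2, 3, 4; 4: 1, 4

Frame correspondent (Sahlqvist): ∀x ∀y ∀z (Rxy ∧ Rxz → ∃w (Ryw ∧ Rzw)) — i.e. convergence.
(F1): ✓.
(F2): fails — Rmp and Rmp but p and p have no common successor.
(F3): fails — Rca and Rca but a and a have no common successor.
(F4): fails — R02 and R01 but 2 and 1 have no common successor.
Valid on: (F1).

(F1)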